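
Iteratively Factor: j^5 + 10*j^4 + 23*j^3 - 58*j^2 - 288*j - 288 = (j + 3)*(j^4 + 7*j^3 + 2*j^2 - 64*j - 96) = (j + 3)*(j + 4)*(j^3 + 3*j^2 - 10*j - 24) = (j + 3)*(j + 4)^2*(j^2 - j - 6) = (j + 2)*(j + 3)*(j + 4)^2*(j - 3)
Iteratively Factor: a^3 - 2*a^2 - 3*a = (a + 1)*(a^2 - 3*a) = a*(a + 1)*(a - 3)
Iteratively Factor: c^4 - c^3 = (c)*(c^3 - c^2) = c*(c - 1)*(c^2) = c^2*(c - 1)*(c)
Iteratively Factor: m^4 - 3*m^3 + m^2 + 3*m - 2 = (m - 1)*(m^3 - 2*m^2 - m + 2) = (m - 1)*(m + 1)*(m^2 - 3*m + 2) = (m - 1)^2*(m + 1)*(m - 2)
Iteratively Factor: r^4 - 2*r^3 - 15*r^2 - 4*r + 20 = (r + 2)*(r^3 - 4*r^2 - 7*r + 10) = (r - 5)*(r + 2)*(r^2 + r - 2) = (r - 5)*(r + 2)^2*(r - 1)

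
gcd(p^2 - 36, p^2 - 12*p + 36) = p - 6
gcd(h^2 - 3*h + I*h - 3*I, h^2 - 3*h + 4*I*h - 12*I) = h - 3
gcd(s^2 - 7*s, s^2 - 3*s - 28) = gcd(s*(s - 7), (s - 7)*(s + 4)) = s - 7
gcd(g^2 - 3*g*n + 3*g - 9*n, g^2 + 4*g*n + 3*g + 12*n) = g + 3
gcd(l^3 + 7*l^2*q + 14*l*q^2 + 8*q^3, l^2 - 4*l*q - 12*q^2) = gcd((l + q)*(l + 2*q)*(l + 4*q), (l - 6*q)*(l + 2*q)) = l + 2*q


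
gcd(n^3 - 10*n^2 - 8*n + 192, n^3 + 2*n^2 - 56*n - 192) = n^2 - 4*n - 32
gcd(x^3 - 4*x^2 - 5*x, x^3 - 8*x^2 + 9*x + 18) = x + 1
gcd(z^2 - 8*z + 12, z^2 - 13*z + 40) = 1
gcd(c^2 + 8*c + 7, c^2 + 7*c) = c + 7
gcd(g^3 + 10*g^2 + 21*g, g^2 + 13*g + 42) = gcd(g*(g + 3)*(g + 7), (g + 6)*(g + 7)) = g + 7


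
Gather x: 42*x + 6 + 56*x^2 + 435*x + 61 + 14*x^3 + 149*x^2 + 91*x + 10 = 14*x^3 + 205*x^2 + 568*x + 77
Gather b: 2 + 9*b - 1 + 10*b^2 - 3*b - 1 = 10*b^2 + 6*b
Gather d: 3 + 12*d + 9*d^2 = 9*d^2 + 12*d + 3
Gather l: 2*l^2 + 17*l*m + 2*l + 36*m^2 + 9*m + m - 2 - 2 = 2*l^2 + l*(17*m + 2) + 36*m^2 + 10*m - 4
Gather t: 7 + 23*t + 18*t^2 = 18*t^2 + 23*t + 7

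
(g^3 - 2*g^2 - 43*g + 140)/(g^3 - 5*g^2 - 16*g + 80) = (g + 7)/(g + 4)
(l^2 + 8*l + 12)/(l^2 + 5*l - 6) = (l + 2)/(l - 1)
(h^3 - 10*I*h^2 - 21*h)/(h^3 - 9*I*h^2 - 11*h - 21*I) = h/(h + I)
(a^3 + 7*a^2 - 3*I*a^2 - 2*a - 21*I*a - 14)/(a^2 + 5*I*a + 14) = (a^2 + a*(7 - I) - 7*I)/(a + 7*I)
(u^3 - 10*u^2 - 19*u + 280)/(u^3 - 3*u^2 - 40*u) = (u - 7)/u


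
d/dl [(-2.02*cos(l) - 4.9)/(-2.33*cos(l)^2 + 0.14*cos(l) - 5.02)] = (4.7066*cos(l)^2 + 22.834*cos(l) - 10.8264)*sin(l)/(5.4289*cos(l)^4 - 0.6524*cos(l)^3 + 23.4128*cos(l)^2 - 1.4056*cos(l) + 25.2004)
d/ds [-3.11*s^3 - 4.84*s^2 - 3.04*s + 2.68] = -9.33*s^2 - 9.68*s - 3.04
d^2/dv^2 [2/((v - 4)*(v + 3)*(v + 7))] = 4*(6*v^4 + 48*v^3 + 51*v^2 - 90*v + 865)/(v^9 + 18*v^8 + 51*v^7 - 720*v^6 - 3993*v^5 + 7002*v^4 + 71765*v^3 + 36036*v^2 - 402192*v - 592704)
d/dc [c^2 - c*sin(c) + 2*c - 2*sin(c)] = -c*cos(c) + 2*c - sin(c) - 2*cos(c) + 2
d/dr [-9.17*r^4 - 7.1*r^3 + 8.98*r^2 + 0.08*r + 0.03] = -36.68*r^3 - 21.3*r^2 + 17.96*r + 0.08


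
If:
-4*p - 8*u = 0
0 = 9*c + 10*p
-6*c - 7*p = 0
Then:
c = 0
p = 0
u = 0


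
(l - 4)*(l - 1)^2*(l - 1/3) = l^4 - 19*l^3/3 + 11*l^2 - 7*l + 4/3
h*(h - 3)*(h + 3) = h^3 - 9*h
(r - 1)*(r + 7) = r^2 + 6*r - 7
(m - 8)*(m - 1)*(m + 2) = m^3 - 7*m^2 - 10*m + 16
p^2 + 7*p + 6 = (p + 1)*(p + 6)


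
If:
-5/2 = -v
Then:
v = 5/2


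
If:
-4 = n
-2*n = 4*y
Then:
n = -4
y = 2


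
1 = 1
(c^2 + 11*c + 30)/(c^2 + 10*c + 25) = (c + 6)/(c + 5)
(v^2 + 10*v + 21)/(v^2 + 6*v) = (v^2 + 10*v + 21)/(v*(v + 6))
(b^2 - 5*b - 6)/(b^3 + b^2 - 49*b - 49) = (b - 6)/(b^2 - 49)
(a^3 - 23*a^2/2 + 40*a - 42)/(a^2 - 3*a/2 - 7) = (a^2 - 8*a + 12)/(a + 2)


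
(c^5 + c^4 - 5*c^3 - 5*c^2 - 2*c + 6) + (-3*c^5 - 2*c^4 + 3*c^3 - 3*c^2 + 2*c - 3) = -2*c^5 - c^4 - 2*c^3 - 8*c^2 + 3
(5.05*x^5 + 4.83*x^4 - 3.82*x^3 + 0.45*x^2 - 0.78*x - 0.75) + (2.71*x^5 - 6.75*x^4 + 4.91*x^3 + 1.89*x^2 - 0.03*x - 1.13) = 7.76*x^5 - 1.92*x^4 + 1.09*x^3 + 2.34*x^2 - 0.81*x - 1.88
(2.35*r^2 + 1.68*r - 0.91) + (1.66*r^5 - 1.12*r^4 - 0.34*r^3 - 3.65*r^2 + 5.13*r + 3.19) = 1.66*r^5 - 1.12*r^4 - 0.34*r^3 - 1.3*r^2 + 6.81*r + 2.28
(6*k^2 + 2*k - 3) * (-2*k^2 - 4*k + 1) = -12*k^4 - 28*k^3 + 4*k^2 + 14*k - 3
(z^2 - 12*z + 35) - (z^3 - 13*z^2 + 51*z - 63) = -z^3 + 14*z^2 - 63*z + 98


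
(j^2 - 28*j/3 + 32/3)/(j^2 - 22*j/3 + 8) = (j - 8)/(j - 6)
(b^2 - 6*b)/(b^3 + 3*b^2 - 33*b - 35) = b*(b - 6)/(b^3 + 3*b^2 - 33*b - 35)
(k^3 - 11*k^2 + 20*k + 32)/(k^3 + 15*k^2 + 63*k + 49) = (k^2 - 12*k + 32)/(k^2 + 14*k + 49)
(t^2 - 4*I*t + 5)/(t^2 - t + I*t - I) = (t - 5*I)/(t - 1)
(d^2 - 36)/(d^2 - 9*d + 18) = (d + 6)/(d - 3)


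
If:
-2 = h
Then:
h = -2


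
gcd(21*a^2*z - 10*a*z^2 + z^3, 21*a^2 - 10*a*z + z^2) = 21*a^2 - 10*a*z + z^2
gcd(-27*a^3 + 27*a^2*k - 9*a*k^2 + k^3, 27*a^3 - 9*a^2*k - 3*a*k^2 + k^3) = 9*a^2 - 6*a*k + k^2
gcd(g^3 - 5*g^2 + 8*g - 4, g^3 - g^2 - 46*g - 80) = 1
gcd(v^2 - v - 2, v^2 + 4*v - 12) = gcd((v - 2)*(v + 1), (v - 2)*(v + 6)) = v - 2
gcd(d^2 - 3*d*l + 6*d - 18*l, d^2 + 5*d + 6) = 1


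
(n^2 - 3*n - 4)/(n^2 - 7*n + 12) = (n + 1)/(n - 3)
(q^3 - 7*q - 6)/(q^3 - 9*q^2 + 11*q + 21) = (q + 2)/(q - 7)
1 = 1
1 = 1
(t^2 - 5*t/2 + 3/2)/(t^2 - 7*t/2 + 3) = (t - 1)/(t - 2)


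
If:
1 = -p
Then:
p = -1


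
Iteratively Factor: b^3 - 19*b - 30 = (b - 5)*(b^2 + 5*b + 6) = (b - 5)*(b + 2)*(b + 3)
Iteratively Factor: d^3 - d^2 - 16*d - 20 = (d + 2)*(d^2 - 3*d - 10) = (d - 5)*(d + 2)*(d + 2)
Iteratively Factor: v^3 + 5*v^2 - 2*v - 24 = (v + 3)*(v^2 + 2*v - 8) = (v - 2)*(v + 3)*(v + 4)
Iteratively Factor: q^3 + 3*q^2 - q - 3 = (q + 3)*(q^2 - 1) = (q + 1)*(q + 3)*(q - 1)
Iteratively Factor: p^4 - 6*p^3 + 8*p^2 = (p)*(p^3 - 6*p^2 + 8*p) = p*(p - 4)*(p^2 - 2*p) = p*(p - 4)*(p - 2)*(p)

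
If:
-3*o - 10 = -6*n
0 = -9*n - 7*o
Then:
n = 70/69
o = -30/23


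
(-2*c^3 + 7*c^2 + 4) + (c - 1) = -2*c^3 + 7*c^2 + c + 3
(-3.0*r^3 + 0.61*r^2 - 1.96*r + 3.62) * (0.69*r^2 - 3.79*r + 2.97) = -2.07*r^5 + 11.7909*r^4 - 12.5743*r^3 + 11.7379*r^2 - 19.541*r + 10.7514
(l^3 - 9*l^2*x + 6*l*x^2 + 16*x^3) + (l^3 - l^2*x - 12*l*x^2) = 2*l^3 - 10*l^2*x - 6*l*x^2 + 16*x^3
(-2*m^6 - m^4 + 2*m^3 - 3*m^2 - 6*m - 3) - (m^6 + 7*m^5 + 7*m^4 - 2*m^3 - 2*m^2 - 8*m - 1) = -3*m^6 - 7*m^5 - 8*m^4 + 4*m^3 - m^2 + 2*m - 2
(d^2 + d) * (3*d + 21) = 3*d^3 + 24*d^2 + 21*d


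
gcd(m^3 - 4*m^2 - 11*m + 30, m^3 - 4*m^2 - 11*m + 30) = m^3 - 4*m^2 - 11*m + 30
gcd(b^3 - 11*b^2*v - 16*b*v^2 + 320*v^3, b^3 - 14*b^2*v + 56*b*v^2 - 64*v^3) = -b + 8*v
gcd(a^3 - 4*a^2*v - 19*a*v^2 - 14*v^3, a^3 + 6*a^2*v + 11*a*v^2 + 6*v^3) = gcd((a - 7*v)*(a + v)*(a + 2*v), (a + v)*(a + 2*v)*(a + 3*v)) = a^2 + 3*a*v + 2*v^2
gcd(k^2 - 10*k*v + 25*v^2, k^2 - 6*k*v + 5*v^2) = -k + 5*v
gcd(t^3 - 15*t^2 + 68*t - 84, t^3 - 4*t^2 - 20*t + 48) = t^2 - 8*t + 12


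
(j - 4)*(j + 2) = j^2 - 2*j - 8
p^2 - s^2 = (p - s)*(p + s)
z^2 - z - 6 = (z - 3)*(z + 2)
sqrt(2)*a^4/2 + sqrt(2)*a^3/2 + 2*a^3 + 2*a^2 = a^2*(a + 2*sqrt(2))*(sqrt(2)*a/2 + sqrt(2)/2)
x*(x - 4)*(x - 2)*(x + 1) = x^4 - 5*x^3 + 2*x^2 + 8*x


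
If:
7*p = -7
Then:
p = -1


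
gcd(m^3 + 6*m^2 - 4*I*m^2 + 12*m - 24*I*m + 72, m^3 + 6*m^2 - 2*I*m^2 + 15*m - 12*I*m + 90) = m + 6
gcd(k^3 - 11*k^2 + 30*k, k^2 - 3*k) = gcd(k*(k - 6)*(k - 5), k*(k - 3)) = k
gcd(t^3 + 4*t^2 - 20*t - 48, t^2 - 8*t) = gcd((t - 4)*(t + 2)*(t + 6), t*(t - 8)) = 1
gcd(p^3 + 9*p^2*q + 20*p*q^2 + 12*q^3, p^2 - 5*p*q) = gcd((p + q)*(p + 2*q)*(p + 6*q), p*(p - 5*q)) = 1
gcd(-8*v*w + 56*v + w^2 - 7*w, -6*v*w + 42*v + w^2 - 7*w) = w - 7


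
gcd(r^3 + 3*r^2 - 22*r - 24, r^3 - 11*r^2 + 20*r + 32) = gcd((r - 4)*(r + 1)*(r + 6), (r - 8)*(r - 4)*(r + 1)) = r^2 - 3*r - 4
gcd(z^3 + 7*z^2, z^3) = z^2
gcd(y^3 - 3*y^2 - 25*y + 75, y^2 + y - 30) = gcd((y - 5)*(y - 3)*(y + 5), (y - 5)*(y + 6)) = y - 5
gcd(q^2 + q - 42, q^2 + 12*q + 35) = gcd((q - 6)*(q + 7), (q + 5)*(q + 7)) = q + 7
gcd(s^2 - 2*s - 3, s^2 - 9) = s - 3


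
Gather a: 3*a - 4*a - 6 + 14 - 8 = -a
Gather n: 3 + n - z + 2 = n - z + 5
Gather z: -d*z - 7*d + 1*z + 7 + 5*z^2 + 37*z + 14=-7*d + 5*z^2 + z*(38 - d) + 21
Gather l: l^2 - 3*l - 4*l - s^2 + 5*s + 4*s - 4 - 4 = l^2 - 7*l - s^2 + 9*s - 8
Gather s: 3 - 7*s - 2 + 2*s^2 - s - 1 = 2*s^2 - 8*s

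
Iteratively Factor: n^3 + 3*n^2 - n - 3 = (n + 3)*(n^2 - 1) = (n - 1)*(n + 3)*(n + 1)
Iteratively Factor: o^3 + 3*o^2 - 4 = (o + 2)*(o^2 + o - 2) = (o - 1)*(o + 2)*(o + 2)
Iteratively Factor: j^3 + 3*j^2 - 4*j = (j - 1)*(j^2 + 4*j) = (j - 1)*(j + 4)*(j)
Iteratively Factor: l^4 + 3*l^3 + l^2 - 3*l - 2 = (l + 1)*(l^3 + 2*l^2 - l - 2) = (l + 1)*(l + 2)*(l^2 - 1) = (l + 1)^2*(l + 2)*(l - 1)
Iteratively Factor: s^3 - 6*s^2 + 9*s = (s - 3)*(s^2 - 3*s) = (s - 3)^2*(s)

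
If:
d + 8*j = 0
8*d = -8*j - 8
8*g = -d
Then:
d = -8/7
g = 1/7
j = 1/7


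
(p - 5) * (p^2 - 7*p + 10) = p^3 - 12*p^2 + 45*p - 50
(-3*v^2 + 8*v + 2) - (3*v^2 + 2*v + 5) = -6*v^2 + 6*v - 3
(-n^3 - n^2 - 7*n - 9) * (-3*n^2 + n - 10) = 3*n^5 + 2*n^4 + 30*n^3 + 30*n^2 + 61*n + 90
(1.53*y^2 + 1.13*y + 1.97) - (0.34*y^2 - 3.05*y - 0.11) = 1.19*y^2 + 4.18*y + 2.08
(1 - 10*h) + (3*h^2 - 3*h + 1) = 3*h^2 - 13*h + 2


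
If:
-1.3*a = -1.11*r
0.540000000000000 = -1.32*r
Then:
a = -0.35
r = -0.41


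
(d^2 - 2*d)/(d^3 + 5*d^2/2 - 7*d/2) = 2*(d - 2)/(2*d^2 + 5*d - 7)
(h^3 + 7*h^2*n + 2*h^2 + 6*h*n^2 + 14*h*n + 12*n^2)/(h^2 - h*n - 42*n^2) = (h^2 + h*n + 2*h + 2*n)/(h - 7*n)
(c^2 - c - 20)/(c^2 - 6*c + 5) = (c + 4)/(c - 1)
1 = 1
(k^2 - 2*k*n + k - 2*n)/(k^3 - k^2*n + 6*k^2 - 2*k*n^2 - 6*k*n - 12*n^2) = (k + 1)/(k^2 + k*n + 6*k + 6*n)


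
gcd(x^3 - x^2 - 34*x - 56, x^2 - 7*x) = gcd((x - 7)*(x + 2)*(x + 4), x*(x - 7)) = x - 7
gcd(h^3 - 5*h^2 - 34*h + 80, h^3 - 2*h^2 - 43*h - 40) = h^2 - 3*h - 40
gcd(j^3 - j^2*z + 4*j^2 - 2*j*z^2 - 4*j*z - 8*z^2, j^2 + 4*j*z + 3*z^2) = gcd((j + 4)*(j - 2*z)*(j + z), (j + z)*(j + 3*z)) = j + z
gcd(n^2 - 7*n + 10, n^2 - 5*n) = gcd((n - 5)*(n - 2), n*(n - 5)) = n - 5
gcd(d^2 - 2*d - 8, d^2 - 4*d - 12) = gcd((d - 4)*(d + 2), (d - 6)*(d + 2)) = d + 2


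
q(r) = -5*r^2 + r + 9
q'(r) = 1 - 10*r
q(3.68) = -55.03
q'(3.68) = -35.80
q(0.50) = 8.25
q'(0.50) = -4.00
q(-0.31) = 8.21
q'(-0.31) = 4.10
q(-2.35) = -20.96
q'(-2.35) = 24.50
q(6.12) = -172.15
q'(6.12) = -60.20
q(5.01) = -111.49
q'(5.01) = -49.10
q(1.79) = -5.23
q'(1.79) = -16.90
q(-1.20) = 0.60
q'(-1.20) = 13.00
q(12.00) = -699.00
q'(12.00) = -119.00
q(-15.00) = -1131.00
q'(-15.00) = 151.00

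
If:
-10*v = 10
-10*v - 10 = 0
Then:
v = -1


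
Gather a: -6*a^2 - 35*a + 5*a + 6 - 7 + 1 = -6*a^2 - 30*a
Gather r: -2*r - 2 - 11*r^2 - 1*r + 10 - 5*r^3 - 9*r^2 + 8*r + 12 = -5*r^3 - 20*r^2 + 5*r + 20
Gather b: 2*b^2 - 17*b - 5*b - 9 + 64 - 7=2*b^2 - 22*b + 48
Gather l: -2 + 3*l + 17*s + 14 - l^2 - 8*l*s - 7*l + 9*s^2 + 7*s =-l^2 + l*(-8*s - 4) + 9*s^2 + 24*s + 12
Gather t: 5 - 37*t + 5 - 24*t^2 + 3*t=-24*t^2 - 34*t + 10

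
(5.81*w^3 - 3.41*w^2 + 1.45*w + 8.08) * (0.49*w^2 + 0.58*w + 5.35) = 2.8469*w^5 + 1.6989*w^4 + 29.8162*w^3 - 13.4433*w^2 + 12.4439*w + 43.228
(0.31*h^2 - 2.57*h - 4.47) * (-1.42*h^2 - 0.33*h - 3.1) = -0.4402*h^4 + 3.5471*h^3 + 6.2345*h^2 + 9.4421*h + 13.857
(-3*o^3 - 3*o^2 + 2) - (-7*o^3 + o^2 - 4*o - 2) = 4*o^3 - 4*o^2 + 4*o + 4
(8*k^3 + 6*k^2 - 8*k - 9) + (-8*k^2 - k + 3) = 8*k^3 - 2*k^2 - 9*k - 6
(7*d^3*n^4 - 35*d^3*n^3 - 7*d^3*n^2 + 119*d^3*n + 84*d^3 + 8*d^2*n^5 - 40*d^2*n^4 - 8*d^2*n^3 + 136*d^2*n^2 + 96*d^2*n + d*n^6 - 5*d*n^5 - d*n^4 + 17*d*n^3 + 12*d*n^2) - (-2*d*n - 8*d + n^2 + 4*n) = 7*d^3*n^4 - 35*d^3*n^3 - 7*d^3*n^2 + 119*d^3*n + 84*d^3 + 8*d^2*n^5 - 40*d^2*n^4 - 8*d^2*n^3 + 136*d^2*n^2 + 96*d^2*n + d*n^6 - 5*d*n^5 - d*n^4 + 17*d*n^3 + 12*d*n^2 + 2*d*n + 8*d - n^2 - 4*n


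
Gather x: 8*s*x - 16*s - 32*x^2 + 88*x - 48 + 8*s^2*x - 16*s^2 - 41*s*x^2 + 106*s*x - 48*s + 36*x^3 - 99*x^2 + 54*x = -16*s^2 - 64*s + 36*x^3 + x^2*(-41*s - 131) + x*(8*s^2 + 114*s + 142) - 48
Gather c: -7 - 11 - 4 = -22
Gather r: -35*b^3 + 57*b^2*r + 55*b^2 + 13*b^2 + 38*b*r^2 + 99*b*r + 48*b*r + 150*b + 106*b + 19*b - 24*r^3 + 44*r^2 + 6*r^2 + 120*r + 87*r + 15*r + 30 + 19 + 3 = -35*b^3 + 68*b^2 + 275*b - 24*r^3 + r^2*(38*b + 50) + r*(57*b^2 + 147*b + 222) + 52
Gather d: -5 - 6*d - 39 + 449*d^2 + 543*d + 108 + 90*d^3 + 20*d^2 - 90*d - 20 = 90*d^3 + 469*d^2 + 447*d + 44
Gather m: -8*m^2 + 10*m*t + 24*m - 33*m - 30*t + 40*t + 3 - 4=-8*m^2 + m*(10*t - 9) + 10*t - 1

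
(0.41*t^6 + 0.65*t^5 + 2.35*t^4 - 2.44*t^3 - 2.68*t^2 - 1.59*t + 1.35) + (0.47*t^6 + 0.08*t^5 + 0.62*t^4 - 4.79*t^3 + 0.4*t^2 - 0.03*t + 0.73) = 0.88*t^6 + 0.73*t^5 + 2.97*t^4 - 7.23*t^3 - 2.28*t^2 - 1.62*t + 2.08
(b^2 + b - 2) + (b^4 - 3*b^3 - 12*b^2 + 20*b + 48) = b^4 - 3*b^3 - 11*b^2 + 21*b + 46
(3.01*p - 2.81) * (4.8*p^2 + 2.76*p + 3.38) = 14.448*p^3 - 5.1804*p^2 + 2.4182*p - 9.4978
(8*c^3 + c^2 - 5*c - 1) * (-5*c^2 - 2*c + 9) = -40*c^5 - 21*c^4 + 95*c^3 + 24*c^2 - 43*c - 9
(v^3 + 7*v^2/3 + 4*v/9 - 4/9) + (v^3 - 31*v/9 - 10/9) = 2*v^3 + 7*v^2/3 - 3*v - 14/9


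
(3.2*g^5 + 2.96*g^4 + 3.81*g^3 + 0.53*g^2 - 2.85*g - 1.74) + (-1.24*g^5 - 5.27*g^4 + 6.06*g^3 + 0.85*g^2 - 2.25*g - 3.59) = 1.96*g^5 - 2.31*g^4 + 9.87*g^3 + 1.38*g^2 - 5.1*g - 5.33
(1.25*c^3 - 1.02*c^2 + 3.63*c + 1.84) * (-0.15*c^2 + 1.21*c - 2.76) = -0.1875*c^5 + 1.6655*c^4 - 5.2287*c^3 + 6.9315*c^2 - 7.7924*c - 5.0784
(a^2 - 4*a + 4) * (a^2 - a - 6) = a^4 - 5*a^3 + 2*a^2 + 20*a - 24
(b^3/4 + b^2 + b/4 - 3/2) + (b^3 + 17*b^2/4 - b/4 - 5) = 5*b^3/4 + 21*b^2/4 - 13/2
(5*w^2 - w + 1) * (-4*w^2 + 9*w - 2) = -20*w^4 + 49*w^3 - 23*w^2 + 11*w - 2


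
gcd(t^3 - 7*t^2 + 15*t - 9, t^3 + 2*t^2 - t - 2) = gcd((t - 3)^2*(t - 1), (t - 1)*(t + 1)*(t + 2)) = t - 1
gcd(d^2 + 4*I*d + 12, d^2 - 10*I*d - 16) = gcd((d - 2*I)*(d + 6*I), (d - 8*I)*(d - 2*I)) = d - 2*I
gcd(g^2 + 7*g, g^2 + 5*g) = g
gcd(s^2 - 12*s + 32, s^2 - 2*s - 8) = s - 4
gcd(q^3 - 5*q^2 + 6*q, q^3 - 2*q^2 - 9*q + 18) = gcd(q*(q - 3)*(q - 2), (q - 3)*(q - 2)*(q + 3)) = q^2 - 5*q + 6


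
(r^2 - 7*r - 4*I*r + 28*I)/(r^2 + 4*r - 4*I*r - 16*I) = (r - 7)/(r + 4)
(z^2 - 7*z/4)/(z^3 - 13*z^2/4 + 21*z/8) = 2/(2*z - 3)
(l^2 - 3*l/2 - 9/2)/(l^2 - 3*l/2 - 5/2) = (-2*l^2 + 3*l + 9)/(-2*l^2 + 3*l + 5)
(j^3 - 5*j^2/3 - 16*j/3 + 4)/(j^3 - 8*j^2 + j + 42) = (j - 2/3)/(j - 7)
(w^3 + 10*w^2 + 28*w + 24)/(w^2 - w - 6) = (w^2 + 8*w + 12)/(w - 3)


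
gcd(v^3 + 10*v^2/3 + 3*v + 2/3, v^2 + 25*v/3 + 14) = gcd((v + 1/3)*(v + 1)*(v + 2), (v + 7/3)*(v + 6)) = 1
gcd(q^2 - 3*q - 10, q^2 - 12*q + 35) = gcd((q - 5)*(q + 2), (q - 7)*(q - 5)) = q - 5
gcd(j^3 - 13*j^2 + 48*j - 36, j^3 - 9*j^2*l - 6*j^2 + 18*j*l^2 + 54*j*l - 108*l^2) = j - 6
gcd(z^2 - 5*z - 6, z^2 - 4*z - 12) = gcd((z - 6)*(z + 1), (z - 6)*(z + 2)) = z - 6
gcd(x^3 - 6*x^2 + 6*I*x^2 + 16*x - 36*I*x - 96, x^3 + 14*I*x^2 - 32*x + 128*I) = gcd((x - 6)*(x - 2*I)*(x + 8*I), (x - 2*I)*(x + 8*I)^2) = x^2 + 6*I*x + 16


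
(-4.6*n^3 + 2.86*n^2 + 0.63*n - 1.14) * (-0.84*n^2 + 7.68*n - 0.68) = 3.864*n^5 - 37.7304*n^4 + 24.5636*n^3 + 3.8512*n^2 - 9.1836*n + 0.7752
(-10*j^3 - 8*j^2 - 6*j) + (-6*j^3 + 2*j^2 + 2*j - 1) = -16*j^3 - 6*j^2 - 4*j - 1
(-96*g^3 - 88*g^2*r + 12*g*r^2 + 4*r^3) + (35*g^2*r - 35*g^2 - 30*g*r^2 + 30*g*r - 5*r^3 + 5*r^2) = -96*g^3 - 53*g^2*r - 35*g^2 - 18*g*r^2 + 30*g*r - r^3 + 5*r^2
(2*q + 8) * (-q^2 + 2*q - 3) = -2*q^3 - 4*q^2 + 10*q - 24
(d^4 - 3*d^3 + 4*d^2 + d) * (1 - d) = -d^5 + 4*d^4 - 7*d^3 + 3*d^2 + d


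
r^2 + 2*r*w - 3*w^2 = (r - w)*(r + 3*w)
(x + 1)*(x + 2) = x^2 + 3*x + 2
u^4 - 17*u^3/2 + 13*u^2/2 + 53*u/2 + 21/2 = (u - 7)*(u - 3)*(u + 1/2)*(u + 1)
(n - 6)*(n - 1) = n^2 - 7*n + 6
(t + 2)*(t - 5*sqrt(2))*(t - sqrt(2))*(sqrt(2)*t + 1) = sqrt(2)*t^4 - 11*t^3 + 2*sqrt(2)*t^3 - 22*t^2 + 4*sqrt(2)*t^2 + 10*t + 8*sqrt(2)*t + 20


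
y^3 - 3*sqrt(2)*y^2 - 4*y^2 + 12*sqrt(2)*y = y*(y - 4)*(y - 3*sqrt(2))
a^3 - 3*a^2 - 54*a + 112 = (a - 8)*(a - 2)*(a + 7)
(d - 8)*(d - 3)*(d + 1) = d^3 - 10*d^2 + 13*d + 24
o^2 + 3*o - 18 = (o - 3)*(o + 6)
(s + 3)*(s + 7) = s^2 + 10*s + 21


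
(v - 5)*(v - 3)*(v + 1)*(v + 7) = v^4 - 42*v^2 + 64*v + 105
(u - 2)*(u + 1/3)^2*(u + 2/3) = u^4 - 2*u^3/3 - 19*u^2/9 - 28*u/27 - 4/27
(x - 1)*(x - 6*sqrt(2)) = x^2 - 6*sqrt(2)*x - x + 6*sqrt(2)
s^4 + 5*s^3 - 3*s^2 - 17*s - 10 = (s - 2)*(s + 1)^2*(s + 5)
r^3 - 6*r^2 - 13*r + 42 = (r - 7)*(r - 2)*(r + 3)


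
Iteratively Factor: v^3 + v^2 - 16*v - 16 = (v + 4)*(v^2 - 3*v - 4) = (v + 1)*(v + 4)*(v - 4)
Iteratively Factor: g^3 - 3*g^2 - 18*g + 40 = (g - 2)*(g^2 - g - 20) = (g - 2)*(g + 4)*(g - 5)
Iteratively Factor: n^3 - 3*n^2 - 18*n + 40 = (n - 2)*(n^2 - n - 20) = (n - 2)*(n + 4)*(n - 5)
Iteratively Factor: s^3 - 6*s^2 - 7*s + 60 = (s - 4)*(s^2 - 2*s - 15) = (s - 5)*(s - 4)*(s + 3)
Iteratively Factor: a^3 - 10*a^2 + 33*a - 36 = (a - 4)*(a^2 - 6*a + 9) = (a - 4)*(a - 3)*(a - 3)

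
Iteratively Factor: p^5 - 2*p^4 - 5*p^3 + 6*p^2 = (p - 3)*(p^4 + p^3 - 2*p^2) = (p - 3)*(p - 1)*(p^3 + 2*p^2) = (p - 3)*(p - 1)*(p + 2)*(p^2) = p*(p - 3)*(p - 1)*(p + 2)*(p)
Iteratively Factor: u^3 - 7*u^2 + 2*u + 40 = (u - 4)*(u^2 - 3*u - 10) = (u - 5)*(u - 4)*(u + 2)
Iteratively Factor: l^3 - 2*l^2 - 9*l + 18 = (l + 3)*(l^2 - 5*l + 6) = (l - 2)*(l + 3)*(l - 3)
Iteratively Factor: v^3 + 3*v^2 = (v)*(v^2 + 3*v) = v^2*(v + 3)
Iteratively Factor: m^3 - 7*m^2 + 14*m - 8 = (m - 4)*(m^2 - 3*m + 2) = (m - 4)*(m - 1)*(m - 2)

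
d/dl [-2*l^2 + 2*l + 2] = 2 - 4*l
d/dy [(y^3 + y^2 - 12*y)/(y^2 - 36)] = (y^4 - 96*y^2 - 72*y + 432)/(y^4 - 72*y^2 + 1296)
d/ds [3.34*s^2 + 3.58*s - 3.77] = 6.68*s + 3.58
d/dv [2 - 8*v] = -8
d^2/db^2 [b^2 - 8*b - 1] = 2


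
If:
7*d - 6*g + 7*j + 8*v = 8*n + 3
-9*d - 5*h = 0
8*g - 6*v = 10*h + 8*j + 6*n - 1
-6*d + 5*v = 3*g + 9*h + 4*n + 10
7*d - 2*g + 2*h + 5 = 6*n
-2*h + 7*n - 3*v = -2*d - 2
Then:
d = 6150/38099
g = 98111/152396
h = -11070/38099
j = -104355/76198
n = 108233/152396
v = 400061/152396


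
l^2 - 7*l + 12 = (l - 4)*(l - 3)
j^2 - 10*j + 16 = (j - 8)*(j - 2)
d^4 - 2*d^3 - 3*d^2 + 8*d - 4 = (d - 2)*(d - 1)^2*(d + 2)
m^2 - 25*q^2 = (m - 5*q)*(m + 5*q)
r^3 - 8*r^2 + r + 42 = (r - 7)*(r - 3)*(r + 2)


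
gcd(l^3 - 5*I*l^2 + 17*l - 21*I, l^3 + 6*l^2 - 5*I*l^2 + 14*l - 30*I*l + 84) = l - 7*I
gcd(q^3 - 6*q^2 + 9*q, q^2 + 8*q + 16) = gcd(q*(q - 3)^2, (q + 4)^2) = 1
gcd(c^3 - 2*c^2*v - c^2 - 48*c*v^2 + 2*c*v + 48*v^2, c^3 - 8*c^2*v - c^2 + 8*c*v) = -c^2 + 8*c*v + c - 8*v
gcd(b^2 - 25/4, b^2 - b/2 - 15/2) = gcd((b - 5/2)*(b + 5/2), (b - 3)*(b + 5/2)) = b + 5/2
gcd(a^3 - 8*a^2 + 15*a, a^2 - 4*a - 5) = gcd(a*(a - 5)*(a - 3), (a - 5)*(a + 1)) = a - 5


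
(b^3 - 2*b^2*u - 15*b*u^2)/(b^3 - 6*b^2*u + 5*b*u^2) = (-b - 3*u)/(-b + u)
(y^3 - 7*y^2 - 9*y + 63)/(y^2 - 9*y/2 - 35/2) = 2*(y^2 - 9)/(2*y + 5)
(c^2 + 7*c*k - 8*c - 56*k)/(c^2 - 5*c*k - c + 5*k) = (c^2 + 7*c*k - 8*c - 56*k)/(c^2 - 5*c*k - c + 5*k)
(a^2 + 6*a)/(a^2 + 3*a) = (a + 6)/(a + 3)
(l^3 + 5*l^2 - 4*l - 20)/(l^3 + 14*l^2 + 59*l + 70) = (l - 2)/(l + 7)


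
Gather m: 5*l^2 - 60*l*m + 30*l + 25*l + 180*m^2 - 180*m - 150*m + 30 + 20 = 5*l^2 + 55*l + 180*m^2 + m*(-60*l - 330) + 50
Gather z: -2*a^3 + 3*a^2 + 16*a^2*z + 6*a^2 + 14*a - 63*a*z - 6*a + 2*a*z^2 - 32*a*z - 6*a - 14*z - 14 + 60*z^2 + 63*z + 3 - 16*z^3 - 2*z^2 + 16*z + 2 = -2*a^3 + 9*a^2 + 2*a - 16*z^3 + z^2*(2*a + 58) + z*(16*a^2 - 95*a + 65) - 9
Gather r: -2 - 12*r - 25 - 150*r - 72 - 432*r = -594*r - 99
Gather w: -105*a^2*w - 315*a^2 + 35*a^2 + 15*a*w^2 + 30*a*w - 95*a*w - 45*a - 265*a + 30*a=-280*a^2 + 15*a*w^2 - 280*a + w*(-105*a^2 - 65*a)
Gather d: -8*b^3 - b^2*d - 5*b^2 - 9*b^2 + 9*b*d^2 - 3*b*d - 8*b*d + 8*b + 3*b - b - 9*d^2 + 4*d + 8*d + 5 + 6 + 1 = -8*b^3 - 14*b^2 + 10*b + d^2*(9*b - 9) + d*(-b^2 - 11*b + 12) + 12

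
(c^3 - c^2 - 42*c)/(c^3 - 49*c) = (c + 6)/(c + 7)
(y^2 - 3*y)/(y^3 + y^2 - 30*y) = (y - 3)/(y^2 + y - 30)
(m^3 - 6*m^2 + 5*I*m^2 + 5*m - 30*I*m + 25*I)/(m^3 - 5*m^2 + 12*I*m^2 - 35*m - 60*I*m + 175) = (m - 1)/(m + 7*I)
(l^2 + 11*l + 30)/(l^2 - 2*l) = (l^2 + 11*l + 30)/(l*(l - 2))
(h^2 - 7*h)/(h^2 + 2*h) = (h - 7)/(h + 2)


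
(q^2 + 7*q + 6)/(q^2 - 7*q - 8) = (q + 6)/(q - 8)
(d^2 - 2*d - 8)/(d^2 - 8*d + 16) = (d + 2)/(d - 4)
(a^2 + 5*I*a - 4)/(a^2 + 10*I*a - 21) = (a^2 + 5*I*a - 4)/(a^2 + 10*I*a - 21)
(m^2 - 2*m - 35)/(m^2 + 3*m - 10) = (m - 7)/(m - 2)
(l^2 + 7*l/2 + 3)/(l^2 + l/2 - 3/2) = (l + 2)/(l - 1)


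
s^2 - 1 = (s - 1)*(s + 1)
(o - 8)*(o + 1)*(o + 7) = o^3 - 57*o - 56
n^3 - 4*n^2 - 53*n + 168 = (n - 8)*(n - 3)*(n + 7)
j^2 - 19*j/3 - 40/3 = (j - 8)*(j + 5/3)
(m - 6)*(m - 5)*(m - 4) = m^3 - 15*m^2 + 74*m - 120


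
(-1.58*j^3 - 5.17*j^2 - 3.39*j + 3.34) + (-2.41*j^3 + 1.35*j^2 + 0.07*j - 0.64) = -3.99*j^3 - 3.82*j^2 - 3.32*j + 2.7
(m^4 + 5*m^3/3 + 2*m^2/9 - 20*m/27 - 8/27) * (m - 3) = m^5 - 4*m^4/3 - 43*m^3/9 - 38*m^2/27 + 52*m/27 + 8/9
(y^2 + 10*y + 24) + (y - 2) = y^2 + 11*y + 22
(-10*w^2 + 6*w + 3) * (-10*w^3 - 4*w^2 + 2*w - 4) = 100*w^5 - 20*w^4 - 74*w^3 + 40*w^2 - 18*w - 12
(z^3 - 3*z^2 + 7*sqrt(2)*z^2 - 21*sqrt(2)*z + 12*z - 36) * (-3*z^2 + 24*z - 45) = -3*z^5 - 21*sqrt(2)*z^4 + 33*z^4 - 153*z^3 + 231*sqrt(2)*z^3 - 819*sqrt(2)*z^2 + 531*z^2 - 1404*z + 945*sqrt(2)*z + 1620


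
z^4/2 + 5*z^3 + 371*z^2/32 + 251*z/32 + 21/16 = (z/2 + 1)*(z + 1/4)*(z + 3/4)*(z + 7)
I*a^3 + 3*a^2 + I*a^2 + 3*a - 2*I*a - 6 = (a + 2)*(a - 3*I)*(I*a - I)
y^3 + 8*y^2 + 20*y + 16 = (y + 2)^2*(y + 4)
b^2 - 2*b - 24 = (b - 6)*(b + 4)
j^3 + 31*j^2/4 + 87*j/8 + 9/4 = (j + 1/4)*(j + 3/2)*(j + 6)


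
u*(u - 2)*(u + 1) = u^3 - u^2 - 2*u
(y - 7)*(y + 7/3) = y^2 - 14*y/3 - 49/3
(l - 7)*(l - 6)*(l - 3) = l^3 - 16*l^2 + 81*l - 126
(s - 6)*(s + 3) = s^2 - 3*s - 18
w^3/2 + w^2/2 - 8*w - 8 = (w/2 + 1/2)*(w - 4)*(w + 4)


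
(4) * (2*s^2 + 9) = 8*s^2 + 36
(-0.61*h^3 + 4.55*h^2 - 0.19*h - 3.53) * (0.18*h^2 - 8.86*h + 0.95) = -0.1098*h^5 + 6.2236*h^4 - 40.9267*h^3 + 5.3705*h^2 + 31.0953*h - 3.3535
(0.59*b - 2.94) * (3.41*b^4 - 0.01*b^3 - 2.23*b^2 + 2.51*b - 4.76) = 2.0119*b^5 - 10.0313*b^4 - 1.2863*b^3 + 8.0371*b^2 - 10.1878*b + 13.9944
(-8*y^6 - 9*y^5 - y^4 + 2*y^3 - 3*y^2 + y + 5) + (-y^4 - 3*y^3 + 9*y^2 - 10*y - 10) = -8*y^6 - 9*y^5 - 2*y^4 - y^3 + 6*y^2 - 9*y - 5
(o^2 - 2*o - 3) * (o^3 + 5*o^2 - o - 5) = o^5 + 3*o^4 - 14*o^3 - 18*o^2 + 13*o + 15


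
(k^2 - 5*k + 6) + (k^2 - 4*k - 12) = 2*k^2 - 9*k - 6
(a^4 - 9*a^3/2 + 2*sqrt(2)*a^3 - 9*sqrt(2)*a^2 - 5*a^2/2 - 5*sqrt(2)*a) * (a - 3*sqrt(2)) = a^5 - 9*a^4/2 - sqrt(2)*a^4 - 29*a^3/2 + 9*sqrt(2)*a^3/2 + 5*sqrt(2)*a^2/2 + 54*a^2 + 30*a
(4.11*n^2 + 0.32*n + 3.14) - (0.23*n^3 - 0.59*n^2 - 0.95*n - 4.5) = -0.23*n^3 + 4.7*n^2 + 1.27*n + 7.64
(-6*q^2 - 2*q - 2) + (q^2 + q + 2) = -5*q^2 - q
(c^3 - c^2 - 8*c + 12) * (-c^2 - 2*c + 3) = -c^5 - c^4 + 13*c^3 + c^2 - 48*c + 36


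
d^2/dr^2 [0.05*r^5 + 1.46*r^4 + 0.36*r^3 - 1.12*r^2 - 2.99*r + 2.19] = 1.0*r^3 + 17.52*r^2 + 2.16*r - 2.24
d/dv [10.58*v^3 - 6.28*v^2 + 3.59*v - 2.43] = 31.74*v^2 - 12.56*v + 3.59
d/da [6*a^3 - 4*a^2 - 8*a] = 18*a^2 - 8*a - 8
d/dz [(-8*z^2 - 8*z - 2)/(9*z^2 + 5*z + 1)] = 2*(16*z^2 + 10*z + 1)/(81*z^4 + 90*z^3 + 43*z^2 + 10*z + 1)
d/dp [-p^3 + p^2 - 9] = p*(2 - 3*p)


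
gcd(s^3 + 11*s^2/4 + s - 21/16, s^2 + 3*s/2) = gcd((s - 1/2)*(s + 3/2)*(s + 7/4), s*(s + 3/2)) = s + 3/2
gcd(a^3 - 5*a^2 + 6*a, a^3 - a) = a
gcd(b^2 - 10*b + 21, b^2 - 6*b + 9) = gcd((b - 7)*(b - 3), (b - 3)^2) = b - 3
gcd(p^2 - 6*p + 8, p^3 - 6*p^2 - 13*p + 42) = p - 2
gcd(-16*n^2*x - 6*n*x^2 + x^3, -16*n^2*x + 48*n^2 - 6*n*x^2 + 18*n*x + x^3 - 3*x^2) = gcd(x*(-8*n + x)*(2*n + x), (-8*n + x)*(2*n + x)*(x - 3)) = -16*n^2 - 6*n*x + x^2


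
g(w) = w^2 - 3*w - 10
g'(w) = 2*w - 3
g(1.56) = -12.25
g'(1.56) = 0.12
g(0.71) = -11.63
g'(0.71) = -1.58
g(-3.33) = 11.08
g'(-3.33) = -9.66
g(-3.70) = 14.79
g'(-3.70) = -10.40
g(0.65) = -11.53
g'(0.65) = -1.70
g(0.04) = -10.12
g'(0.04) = -2.92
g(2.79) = -10.59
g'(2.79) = 2.58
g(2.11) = -11.88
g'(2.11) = 1.22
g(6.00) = 8.00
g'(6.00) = 9.00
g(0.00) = -10.00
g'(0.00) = -3.00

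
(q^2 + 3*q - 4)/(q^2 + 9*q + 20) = (q - 1)/(q + 5)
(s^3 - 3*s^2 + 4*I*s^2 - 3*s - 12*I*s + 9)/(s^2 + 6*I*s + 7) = (s^3 + s^2*(-3 + 4*I) + s*(-3 - 12*I) + 9)/(s^2 + 6*I*s + 7)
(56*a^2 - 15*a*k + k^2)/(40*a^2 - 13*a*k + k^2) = (7*a - k)/(5*a - k)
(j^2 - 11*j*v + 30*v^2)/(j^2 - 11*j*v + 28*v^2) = (j^2 - 11*j*v + 30*v^2)/(j^2 - 11*j*v + 28*v^2)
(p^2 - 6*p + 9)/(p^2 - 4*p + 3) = (p - 3)/(p - 1)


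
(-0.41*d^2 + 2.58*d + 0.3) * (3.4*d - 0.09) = -1.394*d^3 + 8.8089*d^2 + 0.7878*d - 0.027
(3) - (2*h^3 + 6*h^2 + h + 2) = -2*h^3 - 6*h^2 - h + 1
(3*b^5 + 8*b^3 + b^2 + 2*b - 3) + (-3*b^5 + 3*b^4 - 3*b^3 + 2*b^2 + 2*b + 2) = 3*b^4 + 5*b^3 + 3*b^2 + 4*b - 1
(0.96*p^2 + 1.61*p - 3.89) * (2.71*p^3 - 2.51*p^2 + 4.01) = 2.6016*p^5 + 1.9535*p^4 - 14.583*p^3 + 13.6135*p^2 + 6.4561*p - 15.5989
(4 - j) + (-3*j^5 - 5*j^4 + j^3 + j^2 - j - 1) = -3*j^5 - 5*j^4 + j^3 + j^2 - 2*j + 3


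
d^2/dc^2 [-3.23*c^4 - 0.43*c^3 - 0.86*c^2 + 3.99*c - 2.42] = -38.76*c^2 - 2.58*c - 1.72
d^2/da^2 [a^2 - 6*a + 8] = 2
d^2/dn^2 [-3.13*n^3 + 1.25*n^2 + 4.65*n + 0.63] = 2.5 - 18.78*n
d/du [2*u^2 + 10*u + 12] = 4*u + 10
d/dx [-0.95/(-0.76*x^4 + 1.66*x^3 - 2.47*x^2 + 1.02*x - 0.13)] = (-2.888*x^3 + 4.731*x^2 - 4.693*x + 0.969)/(0.76*x^4 - 1.66*x^3 + 2.47*x^2 - 1.02*x + 0.13)^2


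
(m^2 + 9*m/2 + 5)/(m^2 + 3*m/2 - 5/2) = (m + 2)/(m - 1)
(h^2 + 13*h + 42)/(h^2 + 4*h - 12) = (h + 7)/(h - 2)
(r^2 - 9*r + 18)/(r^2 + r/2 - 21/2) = 2*(r - 6)/(2*r + 7)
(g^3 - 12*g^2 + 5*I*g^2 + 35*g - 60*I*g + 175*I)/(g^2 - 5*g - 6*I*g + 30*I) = (g^2 + g*(-7 + 5*I) - 35*I)/(g - 6*I)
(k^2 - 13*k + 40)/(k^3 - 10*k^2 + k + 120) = 1/(k + 3)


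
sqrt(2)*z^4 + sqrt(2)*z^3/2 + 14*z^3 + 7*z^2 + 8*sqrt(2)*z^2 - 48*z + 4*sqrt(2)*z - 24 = (z - sqrt(2))*(z + 2*sqrt(2))*(z + 6*sqrt(2))*(sqrt(2)*z + sqrt(2)/2)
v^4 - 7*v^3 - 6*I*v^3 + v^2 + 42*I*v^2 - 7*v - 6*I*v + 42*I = (v - 7)*(v - 6*I)*(v - I)*(v + I)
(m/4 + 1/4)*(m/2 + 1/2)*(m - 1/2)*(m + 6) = m^4/8 + 15*m^3/16 + 9*m^2/8 - m/16 - 3/8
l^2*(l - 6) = l^3 - 6*l^2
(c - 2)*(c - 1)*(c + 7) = c^3 + 4*c^2 - 19*c + 14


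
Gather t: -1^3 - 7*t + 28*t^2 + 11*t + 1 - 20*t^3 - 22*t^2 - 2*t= -20*t^3 + 6*t^2 + 2*t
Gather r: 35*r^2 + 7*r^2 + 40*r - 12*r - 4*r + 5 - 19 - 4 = 42*r^2 + 24*r - 18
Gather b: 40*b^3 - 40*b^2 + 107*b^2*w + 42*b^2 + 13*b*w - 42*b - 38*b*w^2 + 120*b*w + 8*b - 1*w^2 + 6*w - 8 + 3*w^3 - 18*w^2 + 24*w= 40*b^3 + b^2*(107*w + 2) + b*(-38*w^2 + 133*w - 34) + 3*w^3 - 19*w^2 + 30*w - 8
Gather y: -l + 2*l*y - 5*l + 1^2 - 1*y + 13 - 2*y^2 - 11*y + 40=-6*l - 2*y^2 + y*(2*l - 12) + 54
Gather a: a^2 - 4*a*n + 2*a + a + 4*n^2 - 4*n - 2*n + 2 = a^2 + a*(3 - 4*n) + 4*n^2 - 6*n + 2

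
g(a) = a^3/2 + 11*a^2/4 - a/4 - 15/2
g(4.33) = 83.57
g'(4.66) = 57.95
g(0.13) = -7.48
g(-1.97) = -0.16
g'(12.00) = 281.75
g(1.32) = -1.89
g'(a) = 3*a^2/2 + 11*a/2 - 1/4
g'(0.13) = 0.49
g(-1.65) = -1.85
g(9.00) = 577.50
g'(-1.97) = -5.26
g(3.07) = 32.12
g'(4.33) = 51.69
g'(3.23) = 33.16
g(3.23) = 37.23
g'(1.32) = 9.62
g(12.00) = 1249.50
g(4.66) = 101.65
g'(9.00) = 170.75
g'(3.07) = 30.77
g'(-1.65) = -5.24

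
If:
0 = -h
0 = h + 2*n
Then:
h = 0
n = 0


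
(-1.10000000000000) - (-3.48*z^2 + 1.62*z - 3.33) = 3.48*z^2 - 1.62*z + 2.23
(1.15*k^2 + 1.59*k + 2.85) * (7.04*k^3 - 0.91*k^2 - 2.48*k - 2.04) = 8.096*k^5 + 10.1471*k^4 + 15.7651*k^3 - 8.8827*k^2 - 10.3116*k - 5.814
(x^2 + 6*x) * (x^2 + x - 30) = x^4 + 7*x^3 - 24*x^2 - 180*x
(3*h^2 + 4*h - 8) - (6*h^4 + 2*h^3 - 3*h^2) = -6*h^4 - 2*h^3 + 6*h^2 + 4*h - 8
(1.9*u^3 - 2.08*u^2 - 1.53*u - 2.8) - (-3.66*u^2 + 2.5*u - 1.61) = 1.9*u^3 + 1.58*u^2 - 4.03*u - 1.19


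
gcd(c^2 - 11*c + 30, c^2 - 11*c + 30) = c^2 - 11*c + 30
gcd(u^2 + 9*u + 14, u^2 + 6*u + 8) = u + 2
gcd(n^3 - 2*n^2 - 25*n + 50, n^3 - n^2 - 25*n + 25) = n^2 - 25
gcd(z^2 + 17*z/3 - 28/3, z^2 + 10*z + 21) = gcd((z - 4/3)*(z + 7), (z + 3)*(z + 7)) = z + 7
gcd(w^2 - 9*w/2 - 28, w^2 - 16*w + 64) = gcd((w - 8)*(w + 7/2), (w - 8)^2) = w - 8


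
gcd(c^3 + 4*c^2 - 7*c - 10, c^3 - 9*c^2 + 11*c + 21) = c + 1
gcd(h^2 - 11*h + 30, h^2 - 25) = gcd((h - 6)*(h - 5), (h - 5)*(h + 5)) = h - 5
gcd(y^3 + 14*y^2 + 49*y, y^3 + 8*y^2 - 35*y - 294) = y^2 + 14*y + 49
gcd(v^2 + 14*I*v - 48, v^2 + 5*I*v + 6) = v + 6*I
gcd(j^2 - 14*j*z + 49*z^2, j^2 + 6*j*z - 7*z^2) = 1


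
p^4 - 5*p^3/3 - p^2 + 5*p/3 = p*(p - 5/3)*(p - 1)*(p + 1)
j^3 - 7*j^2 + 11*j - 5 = (j - 5)*(j - 1)^2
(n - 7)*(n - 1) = n^2 - 8*n + 7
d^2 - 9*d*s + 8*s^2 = (d - 8*s)*(d - s)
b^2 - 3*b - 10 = (b - 5)*(b + 2)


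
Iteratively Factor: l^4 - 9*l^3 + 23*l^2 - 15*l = (l)*(l^3 - 9*l^2 + 23*l - 15) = l*(l - 3)*(l^2 - 6*l + 5) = l*(l - 5)*(l - 3)*(l - 1)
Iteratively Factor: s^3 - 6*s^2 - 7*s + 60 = (s - 5)*(s^2 - s - 12) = (s - 5)*(s + 3)*(s - 4)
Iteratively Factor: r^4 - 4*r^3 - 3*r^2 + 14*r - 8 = (r - 1)*(r^3 - 3*r^2 - 6*r + 8) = (r - 1)*(r + 2)*(r^2 - 5*r + 4) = (r - 4)*(r - 1)*(r + 2)*(r - 1)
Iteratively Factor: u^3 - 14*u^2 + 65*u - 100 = (u - 5)*(u^2 - 9*u + 20) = (u - 5)^2*(u - 4)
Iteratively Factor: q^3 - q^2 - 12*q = (q)*(q^2 - q - 12) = q*(q + 3)*(q - 4)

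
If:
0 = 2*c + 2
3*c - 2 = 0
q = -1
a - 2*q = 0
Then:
No Solution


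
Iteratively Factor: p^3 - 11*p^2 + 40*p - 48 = (p - 3)*(p^2 - 8*p + 16) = (p - 4)*(p - 3)*(p - 4)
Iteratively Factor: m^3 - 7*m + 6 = (m - 2)*(m^2 + 2*m - 3) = (m - 2)*(m + 3)*(m - 1)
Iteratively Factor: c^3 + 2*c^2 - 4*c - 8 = (c + 2)*(c^2 - 4) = (c + 2)^2*(c - 2)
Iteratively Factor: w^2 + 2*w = (w)*(w + 2)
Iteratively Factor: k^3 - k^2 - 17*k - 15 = (k + 1)*(k^2 - 2*k - 15) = (k - 5)*(k + 1)*(k + 3)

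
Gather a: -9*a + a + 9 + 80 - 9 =80 - 8*a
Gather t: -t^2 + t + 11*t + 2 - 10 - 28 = -t^2 + 12*t - 36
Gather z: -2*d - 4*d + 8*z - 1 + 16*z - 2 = -6*d + 24*z - 3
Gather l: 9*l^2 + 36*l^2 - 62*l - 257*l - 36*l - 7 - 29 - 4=45*l^2 - 355*l - 40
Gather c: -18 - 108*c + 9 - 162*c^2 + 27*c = -162*c^2 - 81*c - 9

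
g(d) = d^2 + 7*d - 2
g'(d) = 2*d + 7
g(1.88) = 14.69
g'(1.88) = 10.76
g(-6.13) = -7.33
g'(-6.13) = -5.26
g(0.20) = -0.56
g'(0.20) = 7.40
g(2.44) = 21.03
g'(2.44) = 11.88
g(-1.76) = -11.22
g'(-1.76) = 3.48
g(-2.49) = -13.23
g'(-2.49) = 2.02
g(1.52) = 10.95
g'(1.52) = 10.04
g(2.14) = 17.56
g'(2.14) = 11.28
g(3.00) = 28.00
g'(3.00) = 13.00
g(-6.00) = -8.00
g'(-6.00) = -5.00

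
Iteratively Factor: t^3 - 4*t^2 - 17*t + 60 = (t - 5)*(t^2 + t - 12) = (t - 5)*(t + 4)*(t - 3)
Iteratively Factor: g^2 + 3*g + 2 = (g + 2)*(g + 1)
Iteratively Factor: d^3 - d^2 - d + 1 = (d - 1)*(d^2 - 1) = (d - 1)^2*(d + 1)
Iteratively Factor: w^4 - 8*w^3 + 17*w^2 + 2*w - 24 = (w + 1)*(w^3 - 9*w^2 + 26*w - 24) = (w - 2)*(w + 1)*(w^2 - 7*w + 12) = (w - 4)*(w - 2)*(w + 1)*(w - 3)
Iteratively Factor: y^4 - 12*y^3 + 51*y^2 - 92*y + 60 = (y - 3)*(y^3 - 9*y^2 + 24*y - 20) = (y - 3)*(y - 2)*(y^2 - 7*y + 10) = (y - 5)*(y - 3)*(y - 2)*(y - 2)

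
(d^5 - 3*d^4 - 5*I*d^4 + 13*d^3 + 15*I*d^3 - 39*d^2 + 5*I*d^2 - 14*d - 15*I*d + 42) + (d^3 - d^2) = d^5 - 3*d^4 - 5*I*d^4 + 14*d^3 + 15*I*d^3 - 40*d^2 + 5*I*d^2 - 14*d - 15*I*d + 42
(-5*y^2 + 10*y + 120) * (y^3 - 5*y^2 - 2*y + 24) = -5*y^5 + 35*y^4 + 80*y^3 - 740*y^2 + 2880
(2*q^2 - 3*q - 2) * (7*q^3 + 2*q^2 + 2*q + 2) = 14*q^5 - 17*q^4 - 16*q^3 - 6*q^2 - 10*q - 4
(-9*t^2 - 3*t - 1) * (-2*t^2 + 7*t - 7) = 18*t^4 - 57*t^3 + 44*t^2 + 14*t + 7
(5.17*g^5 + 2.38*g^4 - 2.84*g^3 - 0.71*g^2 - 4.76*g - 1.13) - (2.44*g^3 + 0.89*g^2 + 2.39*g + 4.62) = 5.17*g^5 + 2.38*g^4 - 5.28*g^3 - 1.6*g^2 - 7.15*g - 5.75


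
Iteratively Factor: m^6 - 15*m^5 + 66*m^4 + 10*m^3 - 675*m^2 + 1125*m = (m - 3)*(m^5 - 12*m^4 + 30*m^3 + 100*m^2 - 375*m) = (m - 5)*(m - 3)*(m^4 - 7*m^3 - 5*m^2 + 75*m) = (m - 5)*(m - 3)*(m + 3)*(m^3 - 10*m^2 + 25*m) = m*(m - 5)*(m - 3)*(m + 3)*(m^2 - 10*m + 25) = m*(m - 5)^2*(m - 3)*(m + 3)*(m - 5)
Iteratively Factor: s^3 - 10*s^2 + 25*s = (s - 5)*(s^2 - 5*s) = s*(s - 5)*(s - 5)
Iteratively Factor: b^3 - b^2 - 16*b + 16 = (b - 4)*(b^2 + 3*b - 4) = (b - 4)*(b - 1)*(b + 4)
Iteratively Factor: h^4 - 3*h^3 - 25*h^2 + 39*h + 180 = (h - 5)*(h^3 + 2*h^2 - 15*h - 36) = (h - 5)*(h - 4)*(h^2 + 6*h + 9) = (h - 5)*(h - 4)*(h + 3)*(h + 3)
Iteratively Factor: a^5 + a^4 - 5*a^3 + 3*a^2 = (a)*(a^4 + a^3 - 5*a^2 + 3*a) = a*(a - 1)*(a^3 + 2*a^2 - 3*a) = a^2*(a - 1)*(a^2 + 2*a - 3) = a^2*(a - 1)^2*(a + 3)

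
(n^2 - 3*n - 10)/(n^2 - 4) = (n - 5)/(n - 2)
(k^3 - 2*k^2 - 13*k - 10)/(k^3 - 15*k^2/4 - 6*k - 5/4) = 4*(k + 2)/(4*k + 1)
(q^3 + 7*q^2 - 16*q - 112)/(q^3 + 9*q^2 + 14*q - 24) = (q^2 + 3*q - 28)/(q^2 + 5*q - 6)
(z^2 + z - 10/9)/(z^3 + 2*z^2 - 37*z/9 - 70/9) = (3*z - 2)/(3*z^2 + z - 14)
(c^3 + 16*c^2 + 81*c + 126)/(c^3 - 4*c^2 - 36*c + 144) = (c^2 + 10*c + 21)/(c^2 - 10*c + 24)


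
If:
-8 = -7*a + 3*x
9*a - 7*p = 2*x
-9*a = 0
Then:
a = 0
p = 16/21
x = -8/3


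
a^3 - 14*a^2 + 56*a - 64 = (a - 8)*(a - 4)*(a - 2)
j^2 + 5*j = j*(j + 5)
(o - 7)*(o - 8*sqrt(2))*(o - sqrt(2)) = o^3 - 9*sqrt(2)*o^2 - 7*o^2 + 16*o + 63*sqrt(2)*o - 112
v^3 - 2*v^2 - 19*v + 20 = (v - 5)*(v - 1)*(v + 4)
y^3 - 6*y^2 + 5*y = y*(y - 5)*(y - 1)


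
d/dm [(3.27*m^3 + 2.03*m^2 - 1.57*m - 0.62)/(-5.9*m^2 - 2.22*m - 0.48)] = (-19.293*m^4 - 14.5188*m^3 - 18.4784*m^2 - 9.2648*m - 0.6228)/(34.81*m^4 + 26.196*m^3 + 10.5924*m^2 + 2.1312*m + 0.2304)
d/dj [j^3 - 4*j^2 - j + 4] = 3*j^2 - 8*j - 1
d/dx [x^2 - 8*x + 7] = 2*x - 8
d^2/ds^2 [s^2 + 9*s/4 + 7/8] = 2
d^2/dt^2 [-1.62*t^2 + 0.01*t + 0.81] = -3.24000000000000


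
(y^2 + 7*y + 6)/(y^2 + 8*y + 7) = (y + 6)/(y + 7)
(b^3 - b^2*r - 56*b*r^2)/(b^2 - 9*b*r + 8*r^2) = b*(-b - 7*r)/(-b + r)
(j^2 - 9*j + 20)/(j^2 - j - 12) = (j - 5)/(j + 3)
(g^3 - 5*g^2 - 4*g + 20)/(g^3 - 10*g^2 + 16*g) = (g^2 - 3*g - 10)/(g*(g - 8))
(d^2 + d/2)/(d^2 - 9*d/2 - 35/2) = d*(2*d + 1)/(2*d^2 - 9*d - 35)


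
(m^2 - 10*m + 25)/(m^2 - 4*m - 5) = (m - 5)/(m + 1)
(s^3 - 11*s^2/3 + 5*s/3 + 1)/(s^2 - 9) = (3*s^2 - 2*s - 1)/(3*(s + 3))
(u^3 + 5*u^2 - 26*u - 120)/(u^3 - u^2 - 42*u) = (u^2 - u - 20)/(u*(u - 7))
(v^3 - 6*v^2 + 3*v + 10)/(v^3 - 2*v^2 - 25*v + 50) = (v + 1)/(v + 5)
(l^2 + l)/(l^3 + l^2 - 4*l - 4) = l/(l^2 - 4)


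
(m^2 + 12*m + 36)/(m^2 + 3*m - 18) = (m + 6)/(m - 3)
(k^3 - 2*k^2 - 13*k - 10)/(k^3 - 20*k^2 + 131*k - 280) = (k^2 + 3*k + 2)/(k^2 - 15*k + 56)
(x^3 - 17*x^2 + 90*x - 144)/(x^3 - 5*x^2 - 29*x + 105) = (x^2 - 14*x + 48)/(x^2 - 2*x - 35)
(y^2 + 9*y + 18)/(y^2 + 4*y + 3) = (y + 6)/(y + 1)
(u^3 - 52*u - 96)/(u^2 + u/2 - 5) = 2*(u^3 - 52*u - 96)/(2*u^2 + u - 10)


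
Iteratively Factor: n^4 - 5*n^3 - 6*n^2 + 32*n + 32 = (n + 1)*(n^3 - 6*n^2 + 32) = (n - 4)*(n + 1)*(n^2 - 2*n - 8) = (n - 4)^2*(n + 1)*(n + 2)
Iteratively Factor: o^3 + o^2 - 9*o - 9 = (o + 1)*(o^2 - 9) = (o + 1)*(o + 3)*(o - 3)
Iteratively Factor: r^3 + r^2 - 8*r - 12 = (r + 2)*(r^2 - r - 6) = (r + 2)^2*(r - 3)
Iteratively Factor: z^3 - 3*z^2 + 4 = (z - 2)*(z^2 - z - 2) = (z - 2)*(z + 1)*(z - 2)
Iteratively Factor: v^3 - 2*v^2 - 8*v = (v)*(v^2 - 2*v - 8) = v*(v + 2)*(v - 4)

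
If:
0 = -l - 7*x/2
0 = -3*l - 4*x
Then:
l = 0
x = 0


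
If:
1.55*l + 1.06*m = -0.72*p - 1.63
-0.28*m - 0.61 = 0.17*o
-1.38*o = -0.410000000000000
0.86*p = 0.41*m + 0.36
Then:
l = 0.89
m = -2.36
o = 0.30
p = -0.71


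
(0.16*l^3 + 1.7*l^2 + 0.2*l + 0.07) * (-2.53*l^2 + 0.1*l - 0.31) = -0.4048*l^5 - 4.285*l^4 - 0.3856*l^3 - 0.6841*l^2 - 0.055*l - 0.0217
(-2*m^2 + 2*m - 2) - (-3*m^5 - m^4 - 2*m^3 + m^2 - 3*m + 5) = 3*m^5 + m^4 + 2*m^3 - 3*m^2 + 5*m - 7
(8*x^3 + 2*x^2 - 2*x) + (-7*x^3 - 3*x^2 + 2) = x^3 - x^2 - 2*x + 2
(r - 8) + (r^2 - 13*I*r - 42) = r^2 + r - 13*I*r - 50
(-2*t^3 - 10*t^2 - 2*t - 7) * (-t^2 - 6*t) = 2*t^5 + 22*t^4 + 62*t^3 + 19*t^2 + 42*t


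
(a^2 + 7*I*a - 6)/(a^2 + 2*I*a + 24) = (a + I)/(a - 4*I)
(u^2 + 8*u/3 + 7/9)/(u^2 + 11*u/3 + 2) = (9*u^2 + 24*u + 7)/(3*(3*u^2 + 11*u + 6))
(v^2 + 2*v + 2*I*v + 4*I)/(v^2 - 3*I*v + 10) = (v + 2)/(v - 5*I)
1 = 1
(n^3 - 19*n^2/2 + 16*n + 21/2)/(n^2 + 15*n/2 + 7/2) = (n^2 - 10*n + 21)/(n + 7)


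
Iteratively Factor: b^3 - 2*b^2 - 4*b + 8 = (b - 2)*(b^2 - 4) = (b - 2)*(b + 2)*(b - 2)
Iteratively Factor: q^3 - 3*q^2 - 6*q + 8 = (q + 2)*(q^2 - 5*q + 4) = (q - 4)*(q + 2)*(q - 1)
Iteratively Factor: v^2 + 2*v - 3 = (v + 3)*(v - 1)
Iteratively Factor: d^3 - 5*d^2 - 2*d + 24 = (d - 4)*(d^2 - d - 6) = (d - 4)*(d + 2)*(d - 3)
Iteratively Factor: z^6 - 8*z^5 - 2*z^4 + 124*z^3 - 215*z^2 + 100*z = (z - 5)*(z^5 - 3*z^4 - 17*z^3 + 39*z^2 - 20*z) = (z - 5)*(z - 1)*(z^4 - 2*z^3 - 19*z^2 + 20*z) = (z - 5)*(z - 1)*(z + 4)*(z^3 - 6*z^2 + 5*z) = z*(z - 5)*(z - 1)*(z + 4)*(z^2 - 6*z + 5) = z*(z - 5)*(z - 1)^2*(z + 4)*(z - 5)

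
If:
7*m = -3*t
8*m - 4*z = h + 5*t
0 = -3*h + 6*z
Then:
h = 2*z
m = 18*z/59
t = -42*z/59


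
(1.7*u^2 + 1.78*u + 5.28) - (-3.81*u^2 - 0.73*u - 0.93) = 5.51*u^2 + 2.51*u + 6.21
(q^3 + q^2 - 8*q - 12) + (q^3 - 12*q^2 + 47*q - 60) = 2*q^3 - 11*q^2 + 39*q - 72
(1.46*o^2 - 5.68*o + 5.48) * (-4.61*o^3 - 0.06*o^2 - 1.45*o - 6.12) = -6.7306*o^5 + 26.0972*o^4 - 27.039*o^3 - 1.028*o^2 + 26.8156*o - 33.5376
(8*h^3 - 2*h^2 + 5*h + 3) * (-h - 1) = -8*h^4 - 6*h^3 - 3*h^2 - 8*h - 3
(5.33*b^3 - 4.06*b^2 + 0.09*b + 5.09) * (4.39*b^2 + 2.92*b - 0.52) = 23.3987*b^5 - 2.2598*b^4 - 14.2317*b^3 + 24.7191*b^2 + 14.816*b - 2.6468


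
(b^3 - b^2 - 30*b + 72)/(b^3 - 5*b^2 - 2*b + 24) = (b + 6)/(b + 2)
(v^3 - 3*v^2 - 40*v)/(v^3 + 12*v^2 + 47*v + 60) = v*(v - 8)/(v^2 + 7*v + 12)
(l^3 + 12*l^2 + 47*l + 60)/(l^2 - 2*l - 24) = (l^2 + 8*l + 15)/(l - 6)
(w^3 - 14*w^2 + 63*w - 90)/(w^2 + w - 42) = (w^2 - 8*w + 15)/(w + 7)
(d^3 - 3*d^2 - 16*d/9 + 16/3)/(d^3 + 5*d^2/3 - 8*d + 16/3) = (d^2 - 5*d/3 - 4)/(d^2 + 3*d - 4)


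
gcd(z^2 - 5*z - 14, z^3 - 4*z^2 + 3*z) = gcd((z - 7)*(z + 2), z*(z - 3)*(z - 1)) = 1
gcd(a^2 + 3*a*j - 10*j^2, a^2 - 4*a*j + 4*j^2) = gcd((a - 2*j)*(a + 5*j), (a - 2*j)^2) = a - 2*j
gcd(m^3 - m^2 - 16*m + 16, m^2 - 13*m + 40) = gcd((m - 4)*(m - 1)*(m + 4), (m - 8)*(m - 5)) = 1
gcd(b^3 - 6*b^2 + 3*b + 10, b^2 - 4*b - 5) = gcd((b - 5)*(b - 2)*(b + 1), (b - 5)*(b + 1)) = b^2 - 4*b - 5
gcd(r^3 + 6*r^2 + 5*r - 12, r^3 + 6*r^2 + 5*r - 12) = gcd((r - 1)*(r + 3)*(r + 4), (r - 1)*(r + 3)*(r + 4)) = r^3 + 6*r^2 + 5*r - 12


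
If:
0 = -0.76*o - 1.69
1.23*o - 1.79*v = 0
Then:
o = -2.22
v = -1.53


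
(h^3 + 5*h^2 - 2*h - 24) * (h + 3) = h^4 + 8*h^3 + 13*h^2 - 30*h - 72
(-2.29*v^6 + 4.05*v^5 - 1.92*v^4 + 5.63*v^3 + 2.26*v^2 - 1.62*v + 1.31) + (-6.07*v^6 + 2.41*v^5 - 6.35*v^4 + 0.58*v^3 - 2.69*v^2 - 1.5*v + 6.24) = -8.36*v^6 + 6.46*v^5 - 8.27*v^4 + 6.21*v^3 - 0.43*v^2 - 3.12*v + 7.55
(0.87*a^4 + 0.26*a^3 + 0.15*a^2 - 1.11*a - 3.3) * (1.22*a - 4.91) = 1.0614*a^5 - 3.9545*a^4 - 1.0936*a^3 - 2.0907*a^2 + 1.4241*a + 16.203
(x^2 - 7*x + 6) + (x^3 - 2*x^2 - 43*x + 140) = x^3 - x^2 - 50*x + 146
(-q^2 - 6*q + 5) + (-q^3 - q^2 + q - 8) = -q^3 - 2*q^2 - 5*q - 3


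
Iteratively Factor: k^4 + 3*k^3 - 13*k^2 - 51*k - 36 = (k - 4)*(k^3 + 7*k^2 + 15*k + 9) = (k - 4)*(k + 3)*(k^2 + 4*k + 3) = (k - 4)*(k + 3)^2*(k + 1)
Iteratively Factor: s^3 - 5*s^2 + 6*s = (s)*(s^2 - 5*s + 6) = s*(s - 3)*(s - 2)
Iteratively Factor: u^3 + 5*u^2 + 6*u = (u + 2)*(u^2 + 3*u) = (u + 2)*(u + 3)*(u)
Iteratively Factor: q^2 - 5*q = (q)*(q - 5)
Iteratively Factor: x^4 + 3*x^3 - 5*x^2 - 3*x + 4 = (x - 1)*(x^3 + 4*x^2 - x - 4) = (x - 1)^2*(x^2 + 5*x + 4) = (x - 1)^2*(x + 4)*(x + 1)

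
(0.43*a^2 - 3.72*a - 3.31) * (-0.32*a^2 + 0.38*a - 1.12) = -0.1376*a^4 + 1.3538*a^3 - 0.836*a^2 + 2.9086*a + 3.7072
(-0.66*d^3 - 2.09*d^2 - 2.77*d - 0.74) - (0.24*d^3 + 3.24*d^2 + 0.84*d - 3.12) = -0.9*d^3 - 5.33*d^2 - 3.61*d + 2.38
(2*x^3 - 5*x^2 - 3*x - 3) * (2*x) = 4*x^4 - 10*x^3 - 6*x^2 - 6*x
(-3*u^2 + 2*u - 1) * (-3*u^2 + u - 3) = 9*u^4 - 9*u^3 + 14*u^2 - 7*u + 3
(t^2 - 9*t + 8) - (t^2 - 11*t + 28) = 2*t - 20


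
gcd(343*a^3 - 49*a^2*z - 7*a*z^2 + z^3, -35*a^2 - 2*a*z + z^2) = -7*a + z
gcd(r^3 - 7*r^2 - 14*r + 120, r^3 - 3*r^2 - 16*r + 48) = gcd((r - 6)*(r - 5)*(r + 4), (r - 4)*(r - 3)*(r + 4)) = r + 4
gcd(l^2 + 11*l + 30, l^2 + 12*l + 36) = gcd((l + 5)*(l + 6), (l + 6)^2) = l + 6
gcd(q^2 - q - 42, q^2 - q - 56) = 1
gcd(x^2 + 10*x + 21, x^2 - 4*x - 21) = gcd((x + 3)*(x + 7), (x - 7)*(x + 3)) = x + 3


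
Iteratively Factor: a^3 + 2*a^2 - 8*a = (a + 4)*(a^2 - 2*a) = a*(a + 4)*(a - 2)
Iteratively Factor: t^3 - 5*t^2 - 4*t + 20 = (t + 2)*(t^2 - 7*t + 10) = (t - 2)*(t + 2)*(t - 5)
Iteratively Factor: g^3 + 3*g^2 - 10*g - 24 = (g - 3)*(g^2 + 6*g + 8) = (g - 3)*(g + 2)*(g + 4)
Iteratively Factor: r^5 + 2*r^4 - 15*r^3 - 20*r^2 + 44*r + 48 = (r - 2)*(r^4 + 4*r^3 - 7*r^2 - 34*r - 24) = (r - 2)*(r + 4)*(r^3 - 7*r - 6) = (r - 2)*(r + 2)*(r + 4)*(r^2 - 2*r - 3) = (r - 3)*(r - 2)*(r + 2)*(r + 4)*(r + 1)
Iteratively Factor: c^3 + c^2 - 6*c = (c)*(c^2 + c - 6) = c*(c - 2)*(c + 3)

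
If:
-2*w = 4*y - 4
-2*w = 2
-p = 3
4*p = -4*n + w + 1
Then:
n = 3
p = -3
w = -1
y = 3/2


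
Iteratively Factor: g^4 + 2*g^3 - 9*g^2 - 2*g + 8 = (g + 4)*(g^3 - 2*g^2 - g + 2) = (g + 1)*(g + 4)*(g^2 - 3*g + 2) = (g - 2)*(g + 1)*(g + 4)*(g - 1)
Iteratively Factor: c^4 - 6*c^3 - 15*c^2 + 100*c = (c - 5)*(c^3 - c^2 - 20*c) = c*(c - 5)*(c^2 - c - 20) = c*(c - 5)*(c + 4)*(c - 5)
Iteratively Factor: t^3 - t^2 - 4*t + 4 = (t - 1)*(t^2 - 4) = (t - 2)*(t - 1)*(t + 2)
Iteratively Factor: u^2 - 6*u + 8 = (u - 2)*(u - 4)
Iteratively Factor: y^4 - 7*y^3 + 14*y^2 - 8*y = (y - 4)*(y^3 - 3*y^2 + 2*y) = (y - 4)*(y - 1)*(y^2 - 2*y) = (y - 4)*(y - 2)*(y - 1)*(y)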